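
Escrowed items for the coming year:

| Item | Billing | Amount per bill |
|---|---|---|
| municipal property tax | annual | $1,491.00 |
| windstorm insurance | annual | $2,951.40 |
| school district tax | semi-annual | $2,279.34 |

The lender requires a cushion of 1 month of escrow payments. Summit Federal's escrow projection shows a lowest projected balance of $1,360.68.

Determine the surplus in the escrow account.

Municipal property tax = $1,491.00
Windstorm insurance = $2,951.40
School district tax = $2,279.34 × 2 = $4,558.68
Total annual escrow = $1,491.00 + $2,951.40 + $4,558.68 = $9,001.08
Base monthly escrow = $9,001.08 ÷ 12 = $750.09
Required reserve = 1 × $750.09 = $750.09
Excess over cushion: $1,360.68 − $750.09 = $610.59

$610.59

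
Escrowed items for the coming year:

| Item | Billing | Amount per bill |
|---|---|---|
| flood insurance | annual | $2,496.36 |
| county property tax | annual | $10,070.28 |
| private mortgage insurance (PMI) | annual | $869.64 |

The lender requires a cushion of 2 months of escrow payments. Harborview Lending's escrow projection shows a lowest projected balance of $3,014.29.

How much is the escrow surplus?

$774.91

Flood insurance: $2,496.36/yr
County property tax: $10,070.28/yr
Private mortgage insurance (PMI): $869.64/yr
Total annual escrow = $2,496.36 + $10,070.28 + $869.64 = $13,436.28
Base monthly escrow = $13,436.28 / 12 = $1,119.69
Required cushion = 2 × $1,119.69 = $2,239.38
Surplus = $3,014.29 − $2,239.38 = $774.91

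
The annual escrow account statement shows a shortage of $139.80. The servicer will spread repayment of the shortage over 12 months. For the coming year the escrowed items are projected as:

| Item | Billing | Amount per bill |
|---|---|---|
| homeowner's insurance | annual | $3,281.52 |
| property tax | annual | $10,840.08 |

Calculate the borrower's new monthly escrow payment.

Homeowner's insurance — $3,281.52/yr
Property tax — $10,840.08/yr
Combined annual = $3,281.52 + $10,840.08 = $14,121.60
Base monthly escrow = $14,121.60 / 12 = $1,176.80
Monthly shortage recovery: $139.80 ÷ 12 = $11.65
Adjusted monthly = $1,176.80 + $11.65 = $1,188.45

$1,188.45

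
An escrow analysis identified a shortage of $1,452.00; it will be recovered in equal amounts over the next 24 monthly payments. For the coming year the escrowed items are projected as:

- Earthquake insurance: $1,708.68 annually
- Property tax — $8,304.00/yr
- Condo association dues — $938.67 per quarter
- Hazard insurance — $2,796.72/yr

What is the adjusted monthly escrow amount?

Earthquake insurance — $1,708.68
Property tax — $8,304.00
Condo association dues — $938.67 × 4 = $3,754.68
Hazard insurance — $2,796.72
Yearly total = $1,708.68 + $8,304.00 + $3,754.68 + $2,796.72 = $16,564.08
Monthly = $16,564.08 ÷ 12 = $1,380.34
Shortage per month = $1,452.00 / 24 = $60.50
New monthly escrow = $1,380.34 + $60.50 = $1,440.84

$1,440.84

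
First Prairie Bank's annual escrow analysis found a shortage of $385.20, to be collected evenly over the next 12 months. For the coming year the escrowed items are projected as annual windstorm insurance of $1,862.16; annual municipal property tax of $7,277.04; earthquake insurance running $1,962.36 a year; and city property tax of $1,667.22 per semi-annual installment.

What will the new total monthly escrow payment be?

$1,235.10

Windstorm insurance: $1,862.16/yr
Municipal property tax: $7,277.04/yr
Earthquake insurance: $1,962.36/yr
City property tax: $1,667.22 × 2 = $3,334.44/yr
Total per year = $14,436.00
Monthly escrow = $14,436.00 / 12 = $1,203.00
Shortage spread = $385.20 ÷ 12 = $32.10/mo
Adjusted monthly = $1,203.00 + $32.10 = $1,235.10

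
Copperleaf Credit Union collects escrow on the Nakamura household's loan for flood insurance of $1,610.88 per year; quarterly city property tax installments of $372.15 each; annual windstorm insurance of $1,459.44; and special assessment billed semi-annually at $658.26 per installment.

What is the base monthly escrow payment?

$489.62

Flood insurance — $1,610.88 annually
City property tax — $372.15 × 4 = $1,488.60 annually
Windstorm insurance — $1,459.44 annually
Special assessment — $658.26 × 2 = $1,316.52 annually
Yearly total = $5,875.44
Base monthly escrow = $5,875.44 / 12 = $489.62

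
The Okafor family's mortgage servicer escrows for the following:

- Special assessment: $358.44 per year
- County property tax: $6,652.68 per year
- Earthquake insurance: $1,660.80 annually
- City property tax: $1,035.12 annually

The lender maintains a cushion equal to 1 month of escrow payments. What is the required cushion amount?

$808.92

Special assessment: $358.44 per year
County property tax: $6,652.68 per year
Earthquake insurance: $1,660.80 per year
City property tax: $1,035.12 per year
Total annual escrow = $9,707.04
Monthly escrow = $9,707.04 / 12 = $808.92
Reserve = 1 × $808.92 = $808.92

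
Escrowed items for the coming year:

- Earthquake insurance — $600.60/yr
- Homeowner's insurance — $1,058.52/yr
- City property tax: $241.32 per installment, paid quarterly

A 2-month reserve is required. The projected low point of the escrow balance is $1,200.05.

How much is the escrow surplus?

$762.65

Earthquake insurance = $600.60/yr
Homeowner's insurance = $1,058.52/yr
City property tax = $241.32 × 4 = $965.28/yr
Total annual escrow = $600.60 + $1,058.52 + $965.28 = $2,624.40
Monthly = $2,624.40 / 12 = $218.70
Required reserve = 2 × $218.70 = $437.40
Excess over cushion: $1,200.05 − $437.40 = $762.65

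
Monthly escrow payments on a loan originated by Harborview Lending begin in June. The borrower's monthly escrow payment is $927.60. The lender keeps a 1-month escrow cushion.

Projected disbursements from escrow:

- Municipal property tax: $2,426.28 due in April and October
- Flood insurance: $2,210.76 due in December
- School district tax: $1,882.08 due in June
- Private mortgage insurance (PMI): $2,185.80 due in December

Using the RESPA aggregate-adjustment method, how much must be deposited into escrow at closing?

$3,139.32

Cushion = 1 × $927.60 = $927.60
Trial balance (start $0, +$927.60 each month, − disbursements):
  Jun: +$927.60 − $1,882.08 → -$954.48
  Jul: +$927.60 → -$26.88
  Aug: +$927.60 → $900.72
  Sep: +$927.60 → $1,828.32
  Oct: +$927.60 − $2,426.28 → $329.64
  Nov: +$927.60 → $1,257.24
  Dec: +$927.60 − $4,396.56 → -$2,211.72
  Jan: +$927.60 → -$1,284.12
  Feb: +$927.60 → -$356.52
  Mar: +$927.60 → $571.08
  Apr: +$927.60 − $2,426.28 → -$927.60
  May: +$927.60 → $0.00
Lowest trial balance = -$2,211.72 (Dec)
Initial deposit = cushion − low point = $927.60 − (-$2,211.72) = $3,139.32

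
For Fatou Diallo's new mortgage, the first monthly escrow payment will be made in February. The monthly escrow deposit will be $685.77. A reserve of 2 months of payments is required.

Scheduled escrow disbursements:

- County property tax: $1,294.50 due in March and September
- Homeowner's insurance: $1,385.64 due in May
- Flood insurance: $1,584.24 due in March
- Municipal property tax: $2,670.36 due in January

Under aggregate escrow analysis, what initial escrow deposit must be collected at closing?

Cushion = 2 × $685.77 = $1,371.54
Trial balance (start $0, +$685.77 each month, − disbursements):
  Feb: +$685.77 → $685.77
  Mar: +$685.77 − $2,878.74 → -$1,507.20
  Apr: +$685.77 → -$821.43
  May: +$685.77 − $1,385.64 → -$1,521.30
  Jun: +$685.77 → -$835.53
  Jul: +$685.77 → -$149.76
  Aug: +$685.77 → $536.01
  Sep: +$685.77 − $1,294.50 → -$72.72
  Oct: +$685.77 → $613.05
  Nov: +$685.77 → $1,298.82
  Dec: +$685.77 → $1,984.59
  Jan: +$685.77 − $2,670.36 → $0.00
Lowest trial balance = -$1,521.30 (May)
Initial deposit = cushion − low point = $1,371.54 − (-$1,521.30) = $2,892.84

$2,892.84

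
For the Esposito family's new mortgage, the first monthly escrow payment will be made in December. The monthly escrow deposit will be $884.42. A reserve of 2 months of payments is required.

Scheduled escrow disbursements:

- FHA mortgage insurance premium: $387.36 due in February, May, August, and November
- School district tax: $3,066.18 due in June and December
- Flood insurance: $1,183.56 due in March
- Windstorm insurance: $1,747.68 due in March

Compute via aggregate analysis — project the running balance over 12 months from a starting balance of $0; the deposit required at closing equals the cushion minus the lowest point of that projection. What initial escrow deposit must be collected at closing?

$5,416.22

Cushion = 2 × $884.42 = $1,768.84
Trial balance (start $0, +$884.42 each month, − disbursements):
  Dec: +$884.42 − $3,066.18 → -$2,181.76
  Jan: +$884.42 → -$1,297.34
  Feb: +$884.42 − $387.36 → -$800.28
  Mar: +$884.42 − $2,931.24 → -$2,847.10
  Apr: +$884.42 → -$1,962.68
  May: +$884.42 − $387.36 → -$1,465.62
  Jun: +$884.42 − $3,066.18 → -$3,647.38
  Jul: +$884.42 → -$2,762.96
  Aug: +$884.42 − $387.36 → -$2,265.90
  Sep: +$884.42 → -$1,381.48
  Oct: +$884.42 → -$497.06
  Nov: +$884.42 − $387.36 → $0.00
Lowest trial balance = -$3,647.38 (Jun)
Initial deposit = cushion − low point = $1,768.84 − (-$3,647.38) = $5,416.22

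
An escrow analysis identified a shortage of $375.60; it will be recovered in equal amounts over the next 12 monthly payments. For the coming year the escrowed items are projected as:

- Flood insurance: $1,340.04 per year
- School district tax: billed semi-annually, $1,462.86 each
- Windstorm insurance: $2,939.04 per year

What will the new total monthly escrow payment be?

Flood insurance: $1,340.04/yr
School district tax: $1,462.86 × 2 = $2,925.72/yr
Windstorm insurance: $2,939.04/yr
Combined annual = $7,204.80
Monthly escrow = $7,204.80 / 12 = $600.40
Monthly shortage recovery: $375.60 / 12 = $31.30
New monthly escrow = $600.40 + $31.30 = $631.70

$631.70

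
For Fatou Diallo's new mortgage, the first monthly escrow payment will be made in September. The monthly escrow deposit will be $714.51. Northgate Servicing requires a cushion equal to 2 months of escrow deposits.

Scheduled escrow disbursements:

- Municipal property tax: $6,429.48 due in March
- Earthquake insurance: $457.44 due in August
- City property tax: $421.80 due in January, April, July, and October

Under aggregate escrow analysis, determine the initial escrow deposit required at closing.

$3,700.53

Cushion = 2 × $714.51 = $1,429.02
Trial balance (start $0, +$714.51 each month, − disbursements):
  Sep: +$714.51 → $714.51
  Oct: +$714.51 − $421.80 → $1,007.22
  Nov: +$714.51 → $1,721.73
  Dec: +$714.51 → $2,436.24
  Jan: +$714.51 − $421.80 → $2,728.95
  Feb: +$714.51 → $3,443.46
  Mar: +$714.51 − $6,429.48 → -$2,271.51
  Apr: +$714.51 − $421.80 → -$1,978.80
  May: +$714.51 → -$1,264.29
  Jun: +$714.51 → -$549.78
  Jul: +$714.51 − $421.80 → -$257.07
  Aug: +$714.51 − $457.44 → $0.00
Lowest trial balance = -$2,271.51 (Mar)
Initial deposit = cushion − low point = $1,429.02 − (-$2,271.51) = $3,700.53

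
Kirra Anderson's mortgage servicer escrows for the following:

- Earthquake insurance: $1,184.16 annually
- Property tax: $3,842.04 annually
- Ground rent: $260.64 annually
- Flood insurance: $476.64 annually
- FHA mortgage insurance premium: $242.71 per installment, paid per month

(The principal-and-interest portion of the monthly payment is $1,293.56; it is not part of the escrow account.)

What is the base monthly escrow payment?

$723.00

Earthquake insurance = $1,184.16
Property tax = $3,842.04
Ground rent = $260.64
Flood insurance = $476.64
FHA mortgage insurance premium = $242.71 × 12 = $2,912.52
Yearly total = $8,676.00
Base monthly escrow = $8,676.00 ÷ 12 = $723.00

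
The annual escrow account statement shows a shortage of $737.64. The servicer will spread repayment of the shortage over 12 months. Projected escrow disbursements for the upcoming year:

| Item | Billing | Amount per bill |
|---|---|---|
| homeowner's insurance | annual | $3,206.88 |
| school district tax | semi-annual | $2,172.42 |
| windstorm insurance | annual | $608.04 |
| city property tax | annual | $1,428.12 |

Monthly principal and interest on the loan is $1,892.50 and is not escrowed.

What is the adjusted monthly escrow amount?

$860.46

Homeowner's insurance — $3,206.88/yr
School district tax — $2,172.42 × 2 = $4,344.84/yr
Windstorm insurance — $608.04/yr
City property tax — $1,428.12/yr
Total per year = $3,206.88 + $4,344.84 + $608.04 + $1,428.12 = $9,587.88
Per month = $9,587.88 / 12 = $798.99
Shortage spread = $737.64 ÷ 12 = $61.47/mo
New monthly escrow = $798.99 + $61.47 = $860.46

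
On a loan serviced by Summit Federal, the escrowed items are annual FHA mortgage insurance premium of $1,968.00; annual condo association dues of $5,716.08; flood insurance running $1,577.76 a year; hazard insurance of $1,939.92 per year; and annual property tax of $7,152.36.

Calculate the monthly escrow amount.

FHA mortgage insurance premium — $1,968.00 per year
Condo association dues — $5,716.08 per year
Flood insurance — $1,577.76 per year
Hazard insurance — $1,939.92 per year
Property tax — $7,152.36 per year
Yearly total = $18,354.12
Base monthly escrow = $18,354.12 / 12 = $1,529.51

$1,529.51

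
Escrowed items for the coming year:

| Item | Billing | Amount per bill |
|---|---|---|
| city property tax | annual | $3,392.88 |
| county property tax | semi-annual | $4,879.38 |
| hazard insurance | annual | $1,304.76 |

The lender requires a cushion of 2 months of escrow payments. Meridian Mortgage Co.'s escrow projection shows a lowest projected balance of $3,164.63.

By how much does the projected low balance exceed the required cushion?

City property tax — $3,392.88 per year
County property tax — $4,879.38 × 2 = $9,758.76 per year
Hazard insurance — $1,304.76 per year
Total per year = $14,456.40
Per month = $14,456.40 / 12 = $1,204.70
Required reserve = 2 × $1,204.70 = $2,409.40
Surplus = $3,164.63 − $2,409.40 = $755.23

$755.23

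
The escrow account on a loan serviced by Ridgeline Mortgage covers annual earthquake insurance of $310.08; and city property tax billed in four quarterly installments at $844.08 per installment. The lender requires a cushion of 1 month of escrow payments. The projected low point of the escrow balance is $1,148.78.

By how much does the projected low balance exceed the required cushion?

Earthquake insurance — $310.08/yr
City property tax — $844.08 × 4 = $3,376.32/yr
Annual escrow total = $310.08 + $3,376.32 = $3,686.40
Base monthly escrow = $3,686.40 ÷ 12 = $307.20
Required reserve = 1 × $307.20 = $307.20
Excess over cushion: $1,148.78 − $307.20 = $841.58

$841.58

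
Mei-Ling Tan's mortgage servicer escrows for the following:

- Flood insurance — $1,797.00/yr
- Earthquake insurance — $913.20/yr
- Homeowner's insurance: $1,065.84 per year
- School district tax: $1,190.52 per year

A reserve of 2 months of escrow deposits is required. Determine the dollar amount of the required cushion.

Flood insurance — $1,797.00/yr
Earthquake insurance — $913.20/yr
Homeowner's insurance — $1,065.84/yr
School district tax — $1,190.52/yr
Total per year = $1,797.00 + $913.20 + $1,065.84 + $1,190.52 = $4,966.56
Monthly escrow = $4,966.56 / 12 = $413.88
Cushion = 2 × $413.88 = $827.76

$827.76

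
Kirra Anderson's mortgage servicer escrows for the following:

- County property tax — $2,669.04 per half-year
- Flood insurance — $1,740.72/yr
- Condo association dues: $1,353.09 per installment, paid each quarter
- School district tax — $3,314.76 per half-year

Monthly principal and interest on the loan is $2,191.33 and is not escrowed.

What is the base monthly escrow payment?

County property tax: $2,669.04 × 2 = $5,338.08 per year
Flood insurance: $1,740.72 per year
Condo association dues: $1,353.09 × 4 = $5,412.36 per year
School district tax: $3,314.76 × 2 = $6,629.52 per year
Total annual escrow = $5,338.08 + $1,740.72 + $5,412.36 + $6,629.52 = $19,120.68
Monthly = $19,120.68 ÷ 12 = $1,593.39

$1,593.39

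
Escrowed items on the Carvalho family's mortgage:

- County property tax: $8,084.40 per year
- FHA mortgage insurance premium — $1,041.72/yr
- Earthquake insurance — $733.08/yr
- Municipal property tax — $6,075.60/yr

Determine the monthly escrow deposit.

$1,327.90

County property tax: $8,084.40 per year
FHA mortgage insurance premium: $1,041.72 per year
Earthquake insurance: $733.08 per year
Municipal property tax: $6,075.60 per year
Annual escrow total = $15,934.80
Base monthly escrow = $15,934.80 ÷ 12 = $1,327.90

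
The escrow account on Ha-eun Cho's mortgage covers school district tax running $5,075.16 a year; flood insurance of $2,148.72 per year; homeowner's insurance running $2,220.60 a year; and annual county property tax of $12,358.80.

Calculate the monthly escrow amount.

$1,816.94

School district tax = $5,075.16 per year
Flood insurance = $2,148.72 per year
Homeowner's insurance = $2,220.60 per year
County property tax = $12,358.80 per year
Total annual escrow = $5,075.16 + $2,148.72 + $2,220.60 + $12,358.80 = $21,803.28
Per month = $21,803.28 / 12 = $1,816.94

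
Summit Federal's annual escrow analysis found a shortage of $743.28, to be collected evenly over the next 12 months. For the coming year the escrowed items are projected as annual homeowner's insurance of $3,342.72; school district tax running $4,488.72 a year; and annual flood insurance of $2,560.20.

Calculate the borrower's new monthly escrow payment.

Homeowner's insurance — $3,342.72
School district tax — $4,488.72
Flood insurance — $2,560.20
Total annual escrow = $3,342.72 + $4,488.72 + $2,560.20 = $10,391.64
Monthly = $10,391.64 ÷ 12 = $865.97
Shortage spread = $743.28 ÷ 12 = $61.94/mo
Adjusted monthly = $865.97 + $61.94 = $927.91

$927.91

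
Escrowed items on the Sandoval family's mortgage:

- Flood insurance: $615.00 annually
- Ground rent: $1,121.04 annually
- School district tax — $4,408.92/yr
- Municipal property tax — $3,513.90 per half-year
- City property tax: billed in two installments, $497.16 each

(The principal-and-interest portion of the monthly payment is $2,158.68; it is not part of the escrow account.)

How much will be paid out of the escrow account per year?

Flood insurance = $615.00 per year
Ground rent = $1,121.04 per year
School district tax = $4,408.92 per year
Municipal property tax = $3,513.90 × 2 = $7,027.80 per year
City property tax = $497.16 × 2 = $994.32 per year
Total annual escrow = $615.00 + $1,121.04 + $4,408.92 + $7,027.80 + $994.32 = $14,167.08

$14,167.08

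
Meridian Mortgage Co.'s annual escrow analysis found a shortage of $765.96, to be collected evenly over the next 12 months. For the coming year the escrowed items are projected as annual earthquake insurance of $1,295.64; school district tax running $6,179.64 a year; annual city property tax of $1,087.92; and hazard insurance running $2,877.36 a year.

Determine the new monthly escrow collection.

Earthquake insurance — $1,295.64
School district tax — $6,179.64
City property tax — $1,087.92
Hazard insurance — $2,877.36
Yearly total = $11,440.56
Per month = $11,440.56 ÷ 12 = $953.38
Shortage spread = $765.96 / 12 = $63.83/mo
Adjusted monthly = $953.38 + $63.83 = $1,017.21

$1,017.21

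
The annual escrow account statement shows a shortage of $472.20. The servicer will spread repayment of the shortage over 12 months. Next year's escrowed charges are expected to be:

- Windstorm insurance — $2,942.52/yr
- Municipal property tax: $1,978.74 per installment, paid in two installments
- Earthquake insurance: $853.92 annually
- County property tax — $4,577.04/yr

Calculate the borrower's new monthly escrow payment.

Windstorm insurance: $2,942.52
Municipal property tax: $1,978.74 × 2 = $3,957.48
Earthquake insurance: $853.92
County property tax: $4,577.04
Total per year = $2,942.52 + $3,957.48 + $853.92 + $4,577.04 = $12,330.96
Monthly = $12,330.96 / 12 = $1,027.58
Shortage per month = $472.20 ÷ 12 = $39.35
New monthly escrow = $1,027.58 + $39.35 = $1,066.93

$1,066.93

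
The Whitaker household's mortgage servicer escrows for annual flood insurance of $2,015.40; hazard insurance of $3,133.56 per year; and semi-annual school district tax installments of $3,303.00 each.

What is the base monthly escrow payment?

Flood insurance = $2,015.40 per year
Hazard insurance = $3,133.56 per year
School district tax = $3,303.00 × 2 = $6,606.00 per year
Combined annual = $11,754.96
Per month = $11,754.96 ÷ 12 = $979.58

$979.58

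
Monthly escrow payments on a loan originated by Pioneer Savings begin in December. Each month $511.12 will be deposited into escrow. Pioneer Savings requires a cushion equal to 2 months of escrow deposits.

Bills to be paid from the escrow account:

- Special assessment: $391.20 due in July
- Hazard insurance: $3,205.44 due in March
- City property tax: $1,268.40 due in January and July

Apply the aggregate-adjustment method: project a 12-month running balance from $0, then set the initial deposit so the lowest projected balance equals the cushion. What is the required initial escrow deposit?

Cushion = 2 × $511.12 = $1,022.24
Trial balance (start $0, +$511.12 each month, − disbursements):
  Dec: +$511.12 → $511.12
  Jan: +$511.12 − $1,268.40 → -$246.16
  Feb: +$511.12 → $264.96
  Mar: +$511.12 − $3,205.44 → -$2,429.36
  Apr: +$511.12 → -$1,918.24
  May: +$511.12 → -$1,407.12
  Jun: +$511.12 → -$896.00
  Jul: +$511.12 − $1,659.60 → -$2,044.48
  Aug: +$511.12 → -$1,533.36
  Sep: +$511.12 → -$1,022.24
  Oct: +$511.12 → -$511.12
  Nov: +$511.12 → $0.00
Lowest trial balance = -$2,429.36 (Mar)
Initial deposit = cushion − low point = $1,022.24 − (-$2,429.36) = $3,451.60

$3,451.60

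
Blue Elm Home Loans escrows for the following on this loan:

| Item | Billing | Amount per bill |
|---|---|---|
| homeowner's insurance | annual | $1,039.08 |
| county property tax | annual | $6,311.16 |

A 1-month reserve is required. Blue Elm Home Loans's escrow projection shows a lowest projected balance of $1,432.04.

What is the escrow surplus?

$819.52

Homeowner's insurance — $1,039.08
County property tax — $6,311.16
Yearly total = $7,350.24
Monthly = $7,350.24 ÷ 12 = $612.52
Required cushion = 1 × $612.52 = $612.52
Surplus = $1,432.04 − $612.52 = $819.52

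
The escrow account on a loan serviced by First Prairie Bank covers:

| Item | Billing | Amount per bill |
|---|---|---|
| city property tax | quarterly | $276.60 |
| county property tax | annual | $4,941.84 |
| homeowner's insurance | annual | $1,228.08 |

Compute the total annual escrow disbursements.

$7,276.32

City property tax: $276.60 × 4 = $1,106.40 per year
County property tax: $4,941.84 per year
Homeowner's insurance: $1,228.08 per year
Annual escrow total = $7,276.32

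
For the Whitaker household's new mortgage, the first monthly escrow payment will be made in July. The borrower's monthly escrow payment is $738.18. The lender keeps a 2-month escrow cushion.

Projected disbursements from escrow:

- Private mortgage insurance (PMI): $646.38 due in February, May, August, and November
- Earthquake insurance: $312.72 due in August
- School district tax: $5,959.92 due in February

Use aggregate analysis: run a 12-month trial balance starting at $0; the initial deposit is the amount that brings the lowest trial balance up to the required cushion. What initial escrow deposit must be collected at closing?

$3,782.70

Cushion = 2 × $738.18 = $1,476.36
Trial balance (start $0, +$738.18 each month, − disbursements):
  Jul: +$738.18 → $738.18
  Aug: +$738.18 − $959.10 → $517.26
  Sep: +$738.18 → $1,255.44
  Oct: +$738.18 → $1,993.62
  Nov: +$738.18 − $646.38 → $2,085.42
  Dec: +$738.18 → $2,823.60
  Jan: +$738.18 → $3,561.78
  Feb: +$738.18 − $6,606.30 → -$2,306.34
  Mar: +$738.18 → -$1,568.16
  Apr: +$738.18 → -$829.98
  May: +$738.18 − $646.38 → -$738.18
  Jun: +$738.18 → $0.00
Lowest trial balance = -$2,306.34 (Feb)
Initial deposit = cushion − low point = $1,476.36 − (-$2,306.34) = $3,782.70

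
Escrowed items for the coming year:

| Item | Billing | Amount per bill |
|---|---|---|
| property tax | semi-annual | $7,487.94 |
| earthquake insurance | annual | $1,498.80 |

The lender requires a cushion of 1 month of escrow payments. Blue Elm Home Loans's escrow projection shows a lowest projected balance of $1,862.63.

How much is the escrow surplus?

Property tax = $7,487.94 × 2 = $14,975.88 annually
Earthquake insurance = $1,498.80 annually
Yearly total = $14,975.88 + $1,498.80 = $16,474.68
Base monthly escrow = $16,474.68 ÷ 12 = $1,372.89
Required cushion = 1 × $1,372.89 = $1,372.89
Surplus = $1,862.63 − $1,372.89 = $489.74

$489.74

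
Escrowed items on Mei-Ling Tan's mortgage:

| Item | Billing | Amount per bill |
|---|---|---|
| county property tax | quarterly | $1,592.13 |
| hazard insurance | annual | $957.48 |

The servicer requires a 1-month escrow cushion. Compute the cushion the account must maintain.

$610.50

County property tax — $1,592.13 × 4 = $6,368.52
Hazard insurance — $957.48
Total annual escrow = $7,326.00
Per month = $7,326.00 / 12 = $610.50
Cushion = 1 × $610.50 = $610.50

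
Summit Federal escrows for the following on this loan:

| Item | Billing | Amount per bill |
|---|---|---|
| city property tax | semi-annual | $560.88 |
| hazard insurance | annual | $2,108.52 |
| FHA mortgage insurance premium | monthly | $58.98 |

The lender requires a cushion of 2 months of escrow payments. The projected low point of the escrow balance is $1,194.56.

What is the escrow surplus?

City property tax = $560.88 × 2 = $1,121.76
Hazard insurance = $2,108.52
FHA mortgage insurance premium = $58.98 × 12 = $707.76
Total per year = $3,938.04
Per month = $3,938.04 ÷ 12 = $328.17
Required reserve = 2 × $328.17 = $656.34
Surplus = $1,194.56 − $656.34 = $538.22

$538.22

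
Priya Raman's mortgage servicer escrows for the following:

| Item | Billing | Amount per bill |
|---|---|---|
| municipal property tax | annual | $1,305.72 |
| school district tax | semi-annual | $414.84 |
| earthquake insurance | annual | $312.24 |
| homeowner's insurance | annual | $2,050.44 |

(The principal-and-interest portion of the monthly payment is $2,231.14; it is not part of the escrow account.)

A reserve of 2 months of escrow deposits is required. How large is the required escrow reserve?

Municipal property tax — $1,305.72/yr
School district tax — $414.84 × 2 = $829.68/yr
Earthquake insurance — $312.24/yr
Homeowner's insurance — $2,050.44/yr
Combined annual = $4,498.08
Base monthly escrow = $4,498.08 ÷ 12 = $374.84
Required cushion = 2 × $374.84 = $749.68

$749.68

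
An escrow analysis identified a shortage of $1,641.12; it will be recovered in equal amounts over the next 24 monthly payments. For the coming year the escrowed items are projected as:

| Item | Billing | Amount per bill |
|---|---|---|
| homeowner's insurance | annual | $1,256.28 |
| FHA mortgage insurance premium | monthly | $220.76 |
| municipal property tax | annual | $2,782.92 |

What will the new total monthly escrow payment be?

Homeowner's insurance = $1,256.28 per year
FHA mortgage insurance premium = $220.76 × 12 = $2,649.12 per year
Municipal property tax = $2,782.92 per year
Total per year = $6,688.32
Per month = $6,688.32 ÷ 12 = $557.36
Shortage per month = $1,641.12 / 24 = $68.38
Adjusted monthly = $557.36 + $68.38 = $625.74

$625.74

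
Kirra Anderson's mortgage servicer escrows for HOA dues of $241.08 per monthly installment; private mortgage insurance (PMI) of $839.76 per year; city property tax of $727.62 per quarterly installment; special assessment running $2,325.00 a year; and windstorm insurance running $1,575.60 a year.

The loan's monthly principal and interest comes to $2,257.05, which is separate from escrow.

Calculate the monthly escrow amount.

HOA dues: $241.08 × 12 = $2,892.96/yr
Private mortgage insurance (PMI): $839.76/yr
City property tax: $727.62 × 4 = $2,910.48/yr
Special assessment: $2,325.00/yr
Windstorm insurance: $1,575.60/yr
Total per year = $2,892.96 + $839.76 + $2,910.48 + $2,325.00 + $1,575.60 = $10,543.80
Per month = $10,543.80 ÷ 12 = $878.65

$878.65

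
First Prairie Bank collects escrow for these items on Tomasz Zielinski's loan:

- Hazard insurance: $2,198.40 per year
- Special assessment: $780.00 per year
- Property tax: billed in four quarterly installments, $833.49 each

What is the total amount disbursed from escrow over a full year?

Hazard insurance — $2,198.40 annually
Special assessment — $780.00 annually
Property tax — $833.49 × 4 = $3,333.96 annually
Total annual escrow = $2,198.40 + $780.00 + $3,333.96 = $6,312.36

$6,312.36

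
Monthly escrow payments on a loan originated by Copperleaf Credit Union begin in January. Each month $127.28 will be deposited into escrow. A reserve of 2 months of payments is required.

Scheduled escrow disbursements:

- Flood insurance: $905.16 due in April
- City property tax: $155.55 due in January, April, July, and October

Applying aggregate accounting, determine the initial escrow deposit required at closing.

Cushion = 2 × $127.28 = $254.56
Trial balance (start $0, +$127.28 each month, − disbursements):
  Jan: +$127.28 − $155.55 → -$28.27
  Feb: +$127.28 → $99.01
  Mar: +$127.28 → $226.29
  Apr: +$127.28 − $1,060.71 → -$707.14
  May: +$127.28 → -$579.86
  Jun: +$127.28 → -$452.58
  Jul: +$127.28 − $155.55 → -$480.85
  Aug: +$127.28 → -$353.57
  Sep: +$127.28 → -$226.29
  Oct: +$127.28 − $155.55 → -$254.56
  Nov: +$127.28 → -$127.28
  Dec: +$127.28 → $0.00
Lowest trial balance = -$707.14 (Apr)
Initial deposit = cushion − low point = $254.56 − (-$707.14) = $961.70

$961.70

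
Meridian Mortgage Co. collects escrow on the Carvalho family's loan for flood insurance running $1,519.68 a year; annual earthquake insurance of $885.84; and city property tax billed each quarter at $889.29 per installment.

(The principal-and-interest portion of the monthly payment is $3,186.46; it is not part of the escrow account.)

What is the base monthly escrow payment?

$496.89

Flood insurance — $1,519.68/yr
Earthquake insurance — $885.84/yr
City property tax — $889.29 × 4 = $3,557.16/yr
Yearly total = $5,962.68
Monthly = $5,962.68 ÷ 12 = $496.89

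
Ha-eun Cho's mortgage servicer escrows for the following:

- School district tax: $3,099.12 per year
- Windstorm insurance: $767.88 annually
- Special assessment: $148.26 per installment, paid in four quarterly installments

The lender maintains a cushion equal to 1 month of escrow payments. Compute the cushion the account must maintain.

School district tax = $3,099.12 annually
Windstorm insurance = $767.88 annually
Special assessment = $148.26 × 4 = $593.04 annually
Yearly total = $3,099.12 + $767.88 + $593.04 = $4,460.04
Monthly escrow = $4,460.04 / 12 = $371.67
Required cushion = 1 × $371.67 = $371.67

$371.67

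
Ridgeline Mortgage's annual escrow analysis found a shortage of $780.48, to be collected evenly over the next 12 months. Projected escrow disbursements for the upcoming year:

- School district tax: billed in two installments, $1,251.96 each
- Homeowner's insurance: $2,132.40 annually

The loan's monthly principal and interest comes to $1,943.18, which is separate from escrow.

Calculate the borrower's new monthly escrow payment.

$451.40

School district tax: $1,251.96 × 2 = $2,503.92 annually
Homeowner's insurance: $2,132.40 annually
Combined annual = $2,503.92 + $2,132.40 = $4,636.32
Base monthly escrow = $4,636.32 / 12 = $386.36
Monthly shortage recovery: $780.48 / 12 = $65.04
New monthly escrow = $386.36 + $65.04 = $451.40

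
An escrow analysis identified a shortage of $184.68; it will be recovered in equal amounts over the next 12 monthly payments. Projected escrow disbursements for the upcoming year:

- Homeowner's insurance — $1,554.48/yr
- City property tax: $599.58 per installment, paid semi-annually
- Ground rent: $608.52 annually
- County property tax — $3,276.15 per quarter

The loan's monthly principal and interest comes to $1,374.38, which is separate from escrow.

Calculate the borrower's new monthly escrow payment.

$1,387.62

Homeowner's insurance — $1,554.48 annually
City property tax — $599.58 × 2 = $1,199.16 annually
Ground rent — $608.52 annually
County property tax — $3,276.15 × 4 = $13,104.60 annually
Annual escrow total = $1,554.48 + $1,199.16 + $608.52 + $13,104.60 = $16,466.76
Base monthly escrow = $16,466.76 / 12 = $1,372.23
Shortage per month = $184.68 / 12 = $15.39
Adjusted monthly = $1,372.23 + $15.39 = $1,387.62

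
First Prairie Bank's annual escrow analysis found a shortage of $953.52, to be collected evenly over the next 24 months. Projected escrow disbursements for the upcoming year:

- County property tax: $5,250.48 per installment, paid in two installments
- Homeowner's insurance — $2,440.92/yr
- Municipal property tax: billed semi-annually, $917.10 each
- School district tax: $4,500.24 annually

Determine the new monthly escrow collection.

County property tax = $5,250.48 × 2 = $10,500.96 annually
Homeowner's insurance = $2,440.92 annually
Municipal property tax = $917.10 × 2 = $1,834.20 annually
School district tax = $4,500.24 annually
Combined annual = $10,500.96 + $2,440.92 + $1,834.20 + $4,500.24 = $19,276.32
Base monthly escrow = $19,276.32 ÷ 12 = $1,606.36
Shortage per month = $953.52 ÷ 24 = $39.73
Adjusted monthly = $1,606.36 + $39.73 = $1,646.09

$1,646.09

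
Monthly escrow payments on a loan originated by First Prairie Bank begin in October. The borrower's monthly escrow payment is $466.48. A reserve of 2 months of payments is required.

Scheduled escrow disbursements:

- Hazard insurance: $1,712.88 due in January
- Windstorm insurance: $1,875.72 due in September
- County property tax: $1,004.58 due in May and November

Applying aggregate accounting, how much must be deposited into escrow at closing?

Cushion = 2 × $466.48 = $932.96
Trial balance (start $0, +$466.48 each month, − disbursements):
  Oct: +$466.48 → $466.48
  Nov: +$466.48 − $1,004.58 → -$71.62
  Dec: +$466.48 → $394.86
  Jan: +$466.48 − $1,712.88 → -$851.54
  Feb: +$466.48 → -$385.06
  Mar: +$466.48 → $81.42
  Apr: +$466.48 → $547.90
  May: +$466.48 − $1,004.58 → $9.80
  Jun: +$466.48 → $476.28
  Jul: +$466.48 → $942.76
  Aug: +$466.48 → $1,409.24
  Sep: +$466.48 − $1,875.72 → $0.00
Lowest trial balance = -$851.54 (Jan)
Initial deposit = cushion − low point = $932.96 − (-$851.54) = $1,784.50

$1,784.50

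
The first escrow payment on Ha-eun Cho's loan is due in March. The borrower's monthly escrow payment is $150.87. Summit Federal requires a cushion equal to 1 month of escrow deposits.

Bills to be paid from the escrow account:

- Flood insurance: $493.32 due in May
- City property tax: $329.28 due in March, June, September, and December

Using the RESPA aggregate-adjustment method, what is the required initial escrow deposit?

Cushion = 1 × $150.87 = $150.87
Trial balance (start $0, +$150.87 each month, − disbursements):
  Mar: +$150.87 − $329.28 → -$178.41
  Apr: +$150.87 → -$27.54
  May: +$150.87 − $493.32 → -$369.99
  Jun: +$150.87 − $329.28 → -$548.40
  Jul: +$150.87 → -$397.53
  Aug: +$150.87 → -$246.66
  Sep: +$150.87 − $329.28 → -$425.07
  Oct: +$150.87 → -$274.20
  Nov: +$150.87 → -$123.33
  Dec: +$150.87 − $329.28 → -$301.74
  Jan: +$150.87 → -$150.87
  Feb: +$150.87 → $0.00
Lowest trial balance = -$548.40 (Jun)
Initial deposit = cushion − low point = $150.87 − (-$548.40) = $699.27

$699.27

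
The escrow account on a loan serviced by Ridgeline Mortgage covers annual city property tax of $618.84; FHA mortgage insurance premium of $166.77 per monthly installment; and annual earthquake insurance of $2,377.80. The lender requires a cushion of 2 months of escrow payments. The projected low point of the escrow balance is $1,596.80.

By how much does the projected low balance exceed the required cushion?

$763.82

City property tax: $618.84/yr
FHA mortgage insurance premium: $166.77 × 12 = $2,001.24/yr
Earthquake insurance: $2,377.80/yr
Yearly total = $618.84 + $2,001.24 + $2,377.80 = $4,997.88
Base monthly escrow = $4,997.88 / 12 = $416.49
Cushion = 2 × $416.49 = $832.98
Surplus = $1,596.80 − $832.98 = $763.82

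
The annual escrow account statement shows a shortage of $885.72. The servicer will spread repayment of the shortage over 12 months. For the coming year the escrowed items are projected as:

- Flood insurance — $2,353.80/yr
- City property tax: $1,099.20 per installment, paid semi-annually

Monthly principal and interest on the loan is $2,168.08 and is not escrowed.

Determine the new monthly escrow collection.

$453.16

Flood insurance: $2,353.80 per year
City property tax: $1,099.20 × 2 = $2,198.40 per year
Annual escrow total = $2,353.80 + $2,198.40 = $4,552.20
Monthly escrow = $4,552.20 ÷ 12 = $379.35
Shortage spread = $885.72 ÷ 12 = $73.81/mo
New monthly escrow = $379.35 + $73.81 = $453.16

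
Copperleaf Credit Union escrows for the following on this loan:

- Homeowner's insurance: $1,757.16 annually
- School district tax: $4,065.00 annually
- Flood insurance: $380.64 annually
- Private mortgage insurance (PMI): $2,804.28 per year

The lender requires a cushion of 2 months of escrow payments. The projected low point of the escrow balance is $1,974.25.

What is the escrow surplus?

Homeowner's insurance: $1,757.16 per year
School district tax: $4,065.00 per year
Flood insurance: $380.64 per year
Private mortgage insurance (PMI): $2,804.28 per year
Total per year = $1,757.16 + $4,065.00 + $380.64 + $2,804.28 = $9,007.08
Base monthly escrow = $9,007.08 / 12 = $750.59
Required cushion = 2 × $750.59 = $1,501.18
Surplus = $1,974.25 − $1,501.18 = $473.07

$473.07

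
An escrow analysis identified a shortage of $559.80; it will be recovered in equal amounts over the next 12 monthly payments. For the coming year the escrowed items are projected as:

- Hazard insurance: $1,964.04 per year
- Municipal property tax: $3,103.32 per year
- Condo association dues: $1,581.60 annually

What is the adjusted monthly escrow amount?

Hazard insurance — $1,964.04 per year
Municipal property tax — $3,103.32 per year
Condo association dues — $1,581.60 per year
Total annual escrow = $6,648.96
Per month = $6,648.96 / 12 = $554.08
Shortage spread = $559.80 ÷ 12 = $46.65/mo
New monthly escrow = $554.08 + $46.65 = $600.73

$600.73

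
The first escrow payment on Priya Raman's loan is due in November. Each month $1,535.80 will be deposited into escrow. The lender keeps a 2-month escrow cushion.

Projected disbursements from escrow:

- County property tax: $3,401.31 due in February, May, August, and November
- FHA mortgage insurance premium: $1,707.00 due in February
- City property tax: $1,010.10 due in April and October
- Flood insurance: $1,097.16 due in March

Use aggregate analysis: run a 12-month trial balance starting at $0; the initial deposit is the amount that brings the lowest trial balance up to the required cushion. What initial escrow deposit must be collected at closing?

$6,339.19

Cushion = 2 × $1,535.80 = $3,071.60
Trial balance (start $0, +$1,535.80 each month, − disbursements):
  Nov: +$1,535.80 − $3,401.31 → -$1,865.51
  Dec: +$1,535.80 → -$329.71
  Jan: +$1,535.80 → $1,206.09
  Feb: +$1,535.80 − $5,108.31 → -$2,366.42
  Mar: +$1,535.80 − $1,097.16 → -$1,927.78
  Apr: +$1,535.80 − $1,010.10 → -$1,402.08
  May: +$1,535.80 − $3,401.31 → -$3,267.59
  Jun: +$1,535.80 → -$1,731.79
  Jul: +$1,535.80 → -$195.99
  Aug: +$1,535.80 − $3,401.31 → -$2,061.50
  Sep: +$1,535.80 → -$525.70
  Oct: +$1,535.80 − $1,010.10 → $0.00
Lowest trial balance = -$3,267.59 (May)
Initial deposit = cushion − low point = $3,071.60 − (-$3,267.59) = $6,339.19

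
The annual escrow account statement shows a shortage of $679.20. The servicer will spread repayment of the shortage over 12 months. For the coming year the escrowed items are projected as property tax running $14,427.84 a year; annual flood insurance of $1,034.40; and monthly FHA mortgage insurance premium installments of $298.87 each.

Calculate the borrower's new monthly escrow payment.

Property tax — $14,427.84 annually
Flood insurance — $1,034.40 annually
FHA mortgage insurance premium — $298.87 × 12 = $3,586.44 annually
Total annual escrow = $14,427.84 + $1,034.40 + $3,586.44 = $19,048.68
Monthly = $19,048.68 / 12 = $1,587.39
Shortage spread = $679.20 / 12 = $56.60/mo
Adjusted monthly = $1,587.39 + $56.60 = $1,643.99

$1,643.99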